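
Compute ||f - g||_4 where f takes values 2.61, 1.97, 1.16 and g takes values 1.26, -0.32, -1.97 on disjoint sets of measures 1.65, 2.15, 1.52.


Step 1: Compute differences f_i - g_i:
  2.61 - 1.26 = 1.35
  1.97 - -0.32 = 2.29
  1.16 - -1.97 = 3.13
Step 2: Compute |diff|^4 * measure for each set:
  |1.35|^4 * 1.65 = 3.321506 * 1.65 = 5.480485
  |2.29|^4 * 2.15 = 27.500585 * 2.15 = 59.126257
  |3.13|^4 * 1.52 = 95.97925 * 1.52 = 145.888459
Step 3: Sum = 210.495202
Step 4: ||f-g||_4 = (210.495202)^(1/4) = 3.808996


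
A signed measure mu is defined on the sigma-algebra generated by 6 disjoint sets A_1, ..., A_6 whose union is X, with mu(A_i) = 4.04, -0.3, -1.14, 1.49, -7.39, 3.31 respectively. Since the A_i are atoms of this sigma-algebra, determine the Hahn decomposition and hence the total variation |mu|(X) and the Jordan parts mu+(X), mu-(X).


Step 1: Every measurable set is a union of atoms (the cells / points), so a Hahn decomposition is
  obtained by grouping atoms by sign: P = union of atoms with mu > 0, N = union of the remaining atoms.
  Atoms in P (indices): 1, 4, 6;  atoms in N (indices): 2, 3, 5
  Positive values: 4.04, 1.49, 3.31
  Negative values: -0.3, -1.14, -7.39
Step 2: mu+(X) = mu(P) = sum of positive atom values = 8.84
Step 3: mu-(X) = -mu(N) = sum of |negative atom values| = 8.83
Step 4: |mu|(X) = mu+(X) + mu-(X) = 8.84 + 8.83 = 17.67


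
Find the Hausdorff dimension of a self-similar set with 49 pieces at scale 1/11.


For a self-similar set with N copies scaled by 1/r:
dim_H = log(N)/log(r) = log(49)/log(11)
= 3.89182/2.397895
= 1.623015


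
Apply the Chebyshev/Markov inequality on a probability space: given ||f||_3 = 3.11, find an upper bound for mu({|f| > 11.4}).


Chebyshev/Markov inequality: mu(|f| > eps) <= (||f||_p / eps)^p
Step 1: ||f||_3 / eps = 3.11 / 11.4 = 0.272807
Step 2: Raise to power p = 3:
  (0.272807)^3 = 0.020303
Step 3: Therefore mu(|f| > 11.4) <= 0.020303


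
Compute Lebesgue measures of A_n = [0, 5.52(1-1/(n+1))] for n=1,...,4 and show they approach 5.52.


By continuity of measure from below: if A_n increases to A, then m(A_n) -> m(A).
Here A = [0, 5.52], so m(A) = 5.52
Step 1: a_1 = 5.52*(1 - 1/2) = 2.76, m(A_1) = 2.76
Step 2: a_2 = 5.52*(1 - 1/3) = 3.68, m(A_2) = 3.68
Step 3: a_3 = 5.52*(1 - 1/4) = 4.14, m(A_3) = 4.14
Step 4: a_4 = 5.52*(1 - 1/5) = 4.416, m(A_4) = 4.416
Limit: m(A_n) -> m([0,5.52]) = 5.52


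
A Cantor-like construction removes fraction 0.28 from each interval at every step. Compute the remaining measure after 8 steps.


Step 1: At each step, fraction remaining = 1 - 0.28 = 0.72
Step 2: After 8 steps, measure = (0.72)^8
Result = 0.07222


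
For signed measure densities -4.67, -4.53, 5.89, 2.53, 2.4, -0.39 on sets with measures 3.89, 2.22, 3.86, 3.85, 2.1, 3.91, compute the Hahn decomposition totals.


Step 1: Compute signed measure on each set:
  Set 1: -4.67 * 3.89 = -18.1663
  Set 2: -4.53 * 2.22 = -10.0566
  Set 3: 5.89 * 3.86 = 22.7354
  Set 4: 2.53 * 3.85 = 9.7405
  Set 5: 2.4 * 2.1 = 5.04
  Set 6: -0.39 * 3.91 = -1.5249
Step 2: Total signed measure = (-18.1663) + (-10.0566) + (22.7354) + (9.7405) + (5.04) + (-1.5249)
     = 7.7681
Step 3: Positive part mu+(X) = sum of positive contributions = 37.5159
Step 4: Negative part mu-(X) = |sum of negative contributions| = 29.7478


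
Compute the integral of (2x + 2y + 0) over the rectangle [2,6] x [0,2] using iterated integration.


By Fubini, integrate in x first, then y.
Step 1: Fix y, integrate over x in [2,6]:
  integral(2x + 2y + 0, x=2..6)
  = 2*(6^2 - 2^2)/2 + (2y + 0)*(6 - 2)
  = 32 + (2y + 0)*4
  = 32 + 8y + 0
  = 32 + 8y
Step 2: Integrate over y in [0,2]:
  integral(32 + 8y, y=0..2)
  = 32*2 + 8*(2^2 - 0^2)/2
  = 64 + 16
  = 80


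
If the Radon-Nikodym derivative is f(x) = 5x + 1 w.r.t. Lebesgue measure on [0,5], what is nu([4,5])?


nu(A) = integral_A (dnu/dmu) dmu = integral_4^5 (5x + 1) dx
Step 1: Antiderivative F(x) = (5/2)x^2 + 1x
Step 2: F(5) = (5/2)*5^2 + 1*5 = 62.5 + 5 = 67.5
Step 3: F(4) = (5/2)*4^2 + 1*4 = 40 + 4 = 44
Step 4: nu([4,5]) = F(5) - F(4) = 67.5 - 44 = 23.5


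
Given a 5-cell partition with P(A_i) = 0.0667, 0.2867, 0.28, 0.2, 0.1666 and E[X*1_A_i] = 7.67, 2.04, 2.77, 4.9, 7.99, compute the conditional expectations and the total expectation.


For each cell A_i: E[X|A_i] = E[X*1_A_i] / P(A_i)
Step 1: E[X|A_1] = 7.67 / 0.0667 = 114.992504
Step 2: E[X|A_2] = 2.04 / 0.2867 = 7.115452
Step 3: E[X|A_3] = 2.77 / 0.28 = 9.892857
Step 4: E[X|A_4] = 4.9 / 0.2 = 24.5
Step 5: E[X|A_5] = 7.99 / 0.1666 = 47.959184
Verification: E[X] = sum E[X*1_A_i] = 7.67 + 2.04 + 2.77 + 4.9 + 7.99 = 25.37


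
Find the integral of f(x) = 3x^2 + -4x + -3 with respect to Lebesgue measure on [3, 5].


The Lebesgue integral of a Riemann-integrable function agrees with the Riemann integral.
Antiderivative F(x) = (3/3)x^3 + (-4/2)x^2 + -3x
F(5) = (3/3)*5^3 + (-4/2)*5^2 + -3*5
     = (3/3)*125 + (-4/2)*25 + -3*5
     = 125 + -50 + -15
     = 60
F(3) = 0.0
Integral = F(5) - F(3) = 60 - 0.0 = 60


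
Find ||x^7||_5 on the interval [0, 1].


Step 1: ||f||_5 = (integral_0^1 |x^7|^5 dx)^(1/5)
     = (integral_0^1 x^35 dx)^(1/5)
Step 2: integral_0^1 x^35 dx = [x^36/(36)] from 0 to 1 = 1^36/36
     = 1/36 = 0.027778
Step 3: ||f||_5 = (0.027778)^(1/5) = 0.488359


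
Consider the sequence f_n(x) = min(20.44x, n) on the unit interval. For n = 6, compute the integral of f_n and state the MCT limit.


f(x) = 20.44x on [0,1]; f_n(x) = min(20.44x, n). At n = 6:
Step 1: f(x) reaches 6 at x = 6/20.44 = 0.293542
Step 2: integral(f_6) = integral(20.44x, 0, 0.293542) + integral(6, 0.293542, 1)
       = 20.44*0.293542^2/2 + 6*(1 - 0.293542)
       = 0.880626 + 4.238748
       = 5.119374
Step 3: As n -> infinity, f_n increases to f, so by MCT integral(f_n) -> integral(f) = 20.44/2 = 10.22.
Convergence: integral(f_6) = 5.119374 -> 10.22 as n -> infinity


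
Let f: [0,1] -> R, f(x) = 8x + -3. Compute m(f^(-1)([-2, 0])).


f^(-1)([-2, 0]) = {x : -2 <= 8x + -3 <= 0}
Solving: (-2 - -3)/8 <= x <= (0 - -3)/8
= [0.125, 0.375]
Intersecting with [0,1]: [0.125, 0.375]
Measure = 0.375 - 0.125 = 0.25


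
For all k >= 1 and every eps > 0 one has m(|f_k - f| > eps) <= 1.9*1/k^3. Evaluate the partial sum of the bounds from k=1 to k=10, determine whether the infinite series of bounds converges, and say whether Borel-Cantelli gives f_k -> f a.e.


Step 1: List the terms 1.9*1/k^3 for k = 1 to 10:
  k=1: 1.9
  k=2: 0.2375
  k=3: 0.07037
  k=4: 0.029687
  k=5: 0.0152
  k=6: 0.008796
  k=7: 0.005539
  k=8: 0.003711
  k=9: 0.002606
  k=10: 0.0019
Step 2: Partial sum = 1.9 + 0.2375 + 0.07037 + 0.029687 + 0.0152 + 0.008796 + 0.005539 + 0.003711 + 0.002606 + 0.0019
     = 2.275311
Step 3: The full series sum_(k>=1) 1.9*1/k^3 converges (p-series with p = 3 > 1; a constant multiple of a convergent series converges).
Step 4: Fix eps > 0. Since sum_k m(|f_k - f| > eps) < infinity, the Borel-Cantelli lemma gives
        m(limsup_k {|f_k - f| > eps}) = 0, i.e. for a.e. x, |f_k(x) - f(x)| <= eps for all large k.
        Applying this with eps = 1/j for j = 1, 2, ... and intersecting the countably many full-measure sets,
        for a.e. x we get limsup_k |f_k(x) - f(x)| <= 1/j for every j, hence f_k -> f almost everywhere.
Conclusion: series converges; Borel-Cantelli yields f_k -> f a.e.


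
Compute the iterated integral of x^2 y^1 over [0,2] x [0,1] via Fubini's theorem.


By Fubini's theorem, the double integral factors as a product of single integrals:
Step 1: integral_0^2 x^2 dx = [x^3/3] from 0 to 2
     = 2^3/3 = 2.666667
Step 2: integral_0^1 y^1 dy = [y^2/2] from 0 to 1
     = 1^2/2 = 0.5
Step 3: Double integral = 2.666667 * 0.5 = 1.333333


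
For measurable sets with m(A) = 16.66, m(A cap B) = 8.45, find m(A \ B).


m(A \ B) = m(A) - m(A n B)
= 16.66 - 8.45
= 8.21


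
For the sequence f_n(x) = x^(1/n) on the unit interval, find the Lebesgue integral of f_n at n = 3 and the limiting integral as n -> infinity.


At n = 3: f_3(x) = x^(1/3).
Step 1: integral(x^(1/3), 0, 1) = [x^(1/3+1) / (1/3+1)] from 0 to 1
     = 1 / (1/3 + 1) = 1 / ((3+1)/3) = 3/(3+1)
     = 3/4 = 0.75
Step 2: As n -> infinity, f_n(x) = x^(1/n) -> 1 for x in (0,1], and f_n is increasing in n.
By MCT, lim_n integral(f_n) = integral(lim_n f_n) = integral(1, 0, 1) = 1.
Step 3: Verify convergence: 3/4 = 0.75 -> 1


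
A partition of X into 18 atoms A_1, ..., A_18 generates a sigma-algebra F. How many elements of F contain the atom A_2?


Each element of F is a union of some subset S of the 18 atoms.
The element contains A_2 iff A_2 is in S.
So we count subsets S of {A_1,...,A_18} with A_2 in S: choose freely among the other 17 atoms.
Count = 2^(18-1) = 2^17 = 131072.


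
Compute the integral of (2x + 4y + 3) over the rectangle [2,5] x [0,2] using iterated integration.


By Fubini, integrate in x first, then y.
Step 1: Fix y, integrate over x in [2,5]:
  integral(2x + 4y + 3, x=2..5)
  = 2*(5^2 - 2^2)/2 + (4y + 3)*(5 - 2)
  = 21 + (4y + 3)*3
  = 21 + 12y + 9
  = 30 + 12y
Step 2: Integrate over y in [0,2]:
  integral(30 + 12y, y=0..2)
  = 30*2 + 12*(2^2 - 0^2)/2
  = 60 + 24
  = 84


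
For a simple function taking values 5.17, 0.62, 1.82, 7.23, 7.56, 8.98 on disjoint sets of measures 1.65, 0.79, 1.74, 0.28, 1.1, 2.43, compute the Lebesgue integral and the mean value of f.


Step 1: Integral = sum(value_i * measure_i)
= 5.17*1.65 + 0.62*0.79 + 1.82*1.74 + 7.23*0.28 + 7.56*1.1 + 8.98*2.43
= 8.5305 + 0.4898 + 3.1668 + 2.0244 + 8.316 + 21.8214
= 44.3489
Step 2: Total measure of domain = 1.65 + 0.79 + 1.74 + 0.28 + 1.1 + 2.43 = 7.99
Step 3: Average value = 44.3489 / 7.99 = 5.550551


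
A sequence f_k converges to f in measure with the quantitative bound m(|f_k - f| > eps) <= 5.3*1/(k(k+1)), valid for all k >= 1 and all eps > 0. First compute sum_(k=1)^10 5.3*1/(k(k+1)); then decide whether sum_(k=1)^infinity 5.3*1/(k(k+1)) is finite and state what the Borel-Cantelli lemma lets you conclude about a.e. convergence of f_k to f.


Step 1: List the terms 5.3*1/(k(k+1)) for k = 1 to 10:
  k=1: 2.65
  k=2: 0.883333
  k=3: 0.441667
  k=4: 0.265
  k=5: 0.176667
  k=6: 0.12619
  k=7: 0.094643
  k=8: 0.073611
  k=9: 0.058889
  k=10: 0.048182
Step 2: Partial sum = 2.65 + 0.883333 + 0.441667 + 0.265 + 0.176667 + 0.12619 + 0.094643 + 0.073611 + 0.058889 + 0.048182
     = 4.818182
Step 3: The full series sum_(k>=1) 5.3*1/(k(k+1)) converges (telescoping series sum 1/(k(k+1)) = 1; a constant multiple of a convergent series converges).
Step 4: Fix eps > 0. Since sum_k m(|f_k - f| > eps) < infinity, the Borel-Cantelli lemma gives
        m(limsup_k {|f_k - f| > eps}) = 0, i.e. for a.e. x, |f_k(x) - f(x)| <= eps for all large k.
        Applying this with eps = 1/j for j = 1, 2, ... and intersecting the countably many full-measure sets,
        for a.e. x we get limsup_k |f_k(x) - f(x)| <= 1/j for every j, hence f_k -> f almost everywhere.
Conclusion: series converges; Borel-Cantelli yields f_k -> f a.e.


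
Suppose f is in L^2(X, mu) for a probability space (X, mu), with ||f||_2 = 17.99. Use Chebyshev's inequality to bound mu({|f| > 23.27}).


Chebyshev/Markov inequality: mu(|f| > eps) <= (||f||_p / eps)^p
Step 1: ||f||_2 / eps = 17.99 / 23.27 = 0.773098
Step 2: Raise to power p = 2:
  (0.773098)^2 = 0.597681
Step 3: Therefore mu(|f| > 23.27) <= 0.597681


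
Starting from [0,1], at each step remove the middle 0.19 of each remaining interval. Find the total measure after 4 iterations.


Step 1: At each step, fraction remaining = 1 - 0.19 = 0.81
Step 2: After 4 steps, measure = (0.81)^4
Step 3: Computing the power step by step:
  After step 1: 0.81
  After step 2: 0.6561
  After step 3: 0.531441
  After step 4: 0.430467
Result = 0.430467


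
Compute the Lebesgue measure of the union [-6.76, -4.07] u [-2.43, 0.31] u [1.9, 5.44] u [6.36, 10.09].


For pairwise disjoint intervals, m(union) = sum of lengths.
= (-4.07 - -6.76) + (0.31 - -2.43) + (5.44 - 1.9) + (10.09 - 6.36)
= 2.69 + 2.74 + 3.54 + 3.73
= 12.7


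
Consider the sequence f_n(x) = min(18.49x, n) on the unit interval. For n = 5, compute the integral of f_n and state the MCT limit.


f(x) = 18.49x on [0,1]; f_n(x) = min(18.49x, n). At n = 5:
Step 1: f(x) reaches 5 at x = 5/18.49 = 0.270416
Step 2: integral(f_5) = integral(18.49x, 0, 0.270416) + integral(5, 0.270416, 1)
       = 18.49*0.270416^2/2 + 5*(1 - 0.270416)
       = 0.676041 + 3.647918
       = 4.323959
Step 3: As n -> infinity, f_n increases to f, so by MCT integral(f_n) -> integral(f) = 18.49/2 = 9.245.
Convergence: integral(f_5) = 4.323959 -> 9.245 as n -> infinity


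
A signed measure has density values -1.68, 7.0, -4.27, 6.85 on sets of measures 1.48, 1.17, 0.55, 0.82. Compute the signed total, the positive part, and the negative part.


Step 1: Compute signed measure on each set:
  Set 1: -1.68 * 1.48 = -2.4864
  Set 2: 7.0 * 1.17 = 8.19
  Set 3: -4.27 * 0.55 = -2.3485
  Set 4: 6.85 * 0.82 = 5.617
Step 2: Total signed measure = (-2.4864) + (8.19) + (-2.3485) + (5.617)
     = 8.9721
Step 3: Positive part mu+(X) = sum of positive contributions = 13.807
Step 4: Negative part mu-(X) = |sum of negative contributions| = 4.8349


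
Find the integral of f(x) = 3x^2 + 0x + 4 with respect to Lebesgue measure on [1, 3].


The Lebesgue integral of a Riemann-integrable function agrees with the Riemann integral.
Antiderivative F(x) = (3/3)x^3 + (0/2)x^2 + 4x
F(3) = (3/3)*3^3 + (0/2)*3^2 + 4*3
     = (3/3)*27 + (0/2)*9 + 4*3
     = 27 + 0.0 + 12
     = 39
F(1) = 5
Integral = F(3) - F(1) = 39 - 5 = 34


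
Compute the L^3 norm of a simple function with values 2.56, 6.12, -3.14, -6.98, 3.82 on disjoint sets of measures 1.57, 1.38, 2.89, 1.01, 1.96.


Step 1: Compute |f_i|^3 for each value:
  |2.56|^3 = 16.777216
  |6.12|^3 = 229.220928
  |-3.14|^3 = 30.959144
  |-6.98|^3 = 340.068392
  |3.82|^3 = 55.742968
Step 2: Multiply by measures and sum:
  16.777216 * 1.57 = 26.340229
  229.220928 * 1.38 = 316.324881
  30.959144 * 2.89 = 89.471926
  340.068392 * 1.01 = 343.469076
  55.742968 * 1.96 = 109.256217
Sum = 26.340229 + 316.324881 + 89.471926 + 343.469076 + 109.256217 = 884.862329
Step 3: Take the p-th root:
||f||_3 = (884.862329)^(1/3) = 9.600457


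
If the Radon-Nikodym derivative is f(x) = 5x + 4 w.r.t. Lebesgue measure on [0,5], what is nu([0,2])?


nu(A) = integral_A (dnu/dmu) dmu = integral_0^2 (5x + 4) dx
Step 1: Antiderivative F(x) = (5/2)x^2 + 4x
Step 2: F(2) = (5/2)*2^2 + 4*2 = 10 + 8 = 18
Step 3: F(0) = (5/2)*0^2 + 4*0 = 0.0 + 0 = 0.0
Step 4: nu([0,2]) = F(2) - F(0) = 18 - 0.0 = 18


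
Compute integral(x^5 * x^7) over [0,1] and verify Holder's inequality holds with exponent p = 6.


Step 1: Exact integral of f*g = integral(x^12, 0, 1) = 1/13
     = 0.076923
Step 2: Holder bound with p=6, q=1.2:
  ||f||_p = (integral x^30 dx)^(1/6) = (1/31)^(1/6) = 0.564209
  ||g||_q = (integral x^8.4 dx)^(1/1.2) = (1/9.4)^(1/1.2) = 0.154547
Step 3: Holder bound = ||f||_p * ||g||_q = 0.564209 * 0.154547 = 0.087197
Verification: 0.076923 <= 0.087197 (Holder holds)


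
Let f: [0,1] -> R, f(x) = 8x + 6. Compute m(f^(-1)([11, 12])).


f^(-1)([11, 12]) = {x : 11 <= 8x + 6 <= 12}
Solving: (11 - 6)/8 <= x <= (12 - 6)/8
= [0.625, 0.75]
Intersecting with [0,1]: [0.625, 0.75]
Measure = 0.75 - 0.625 = 0.125


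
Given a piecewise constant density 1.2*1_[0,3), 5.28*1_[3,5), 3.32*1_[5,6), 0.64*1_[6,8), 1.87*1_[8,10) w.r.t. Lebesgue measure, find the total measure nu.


Integrate each piece of the Radon-Nikodym derivative:
Step 1: integral_0^3 1.2 dx = 1.2*(3-0) = 1.2*3 = 3.6
Step 2: integral_3^5 5.28 dx = 5.28*(5-3) = 5.28*2 = 10.56
Step 3: integral_5^6 3.32 dx = 3.32*(6-5) = 3.32*1 = 3.32
Step 4: integral_6^8 0.64 dx = 0.64*(8-6) = 0.64*2 = 1.28
Step 5: integral_8^10 1.87 dx = 1.87*(10-8) = 1.87*2 = 3.74
Total: 3.6 + 10.56 + 3.32 + 1.28 + 3.74 = 22.5


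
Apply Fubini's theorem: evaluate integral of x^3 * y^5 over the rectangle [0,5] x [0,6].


By Fubini's theorem, the double integral factors as a product of single integrals:
Step 1: integral_0^5 x^3 dx = [x^4/4] from 0 to 5
     = 5^4/4 = 156.25
Step 2: integral_0^6 y^5 dy = [y^6/6] from 0 to 6
     = 6^6/6 = 7776
Step 3: Double integral = 156.25 * 7776 = 1.215000e+06


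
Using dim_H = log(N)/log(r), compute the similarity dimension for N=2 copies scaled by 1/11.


For a self-similar set with N copies scaled by 1/r:
dim_H = log(N)/log(r) = log(2)/log(11)
= 0.693147/2.397895
= 0.289065


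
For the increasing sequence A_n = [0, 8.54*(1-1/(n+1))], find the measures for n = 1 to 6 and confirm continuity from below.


By continuity of measure from below: if A_n increases to A, then m(A_n) -> m(A).
Here A = [0, 8.54], so m(A) = 8.54
Step 1: a_1 = 8.54*(1 - 1/2) = 4.27, m(A_1) = 4.27
Step 2: a_2 = 8.54*(1 - 1/3) = 5.6933, m(A_2) = 5.6933
Step 3: a_3 = 8.54*(1 - 1/4) = 6.405, m(A_3) = 6.405
Step 4: a_4 = 8.54*(1 - 1/5) = 6.832, m(A_4) = 6.832
Step 5: a_5 = 8.54*(1 - 1/6) = 7.1167, m(A_5) = 7.1167
Step 6: a_6 = 8.54*(1 - 1/7) = 7.32, m(A_6) = 7.32
Limit: m(A_n) -> m([0,8.54]) = 8.54


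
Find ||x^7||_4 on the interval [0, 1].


Step 1: ||f||_4 = (integral_0^1 |x^7|^4 dx)^(1/4)
     = (integral_0^1 x^28 dx)^(1/4)
Step 2: integral_0^1 x^28 dx = [x^29/(29)] from 0 to 1 = 1^29/29
     = 1/29 = 0.034483
Step 3: ||f||_4 = (0.034483)^(1/4) = 0.430924


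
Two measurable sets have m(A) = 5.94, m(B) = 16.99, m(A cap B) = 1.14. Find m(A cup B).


By inclusion-exclusion: m(A u B) = m(A) + m(B) - m(A n B)
= 5.94 + 16.99 - 1.14
= 21.79


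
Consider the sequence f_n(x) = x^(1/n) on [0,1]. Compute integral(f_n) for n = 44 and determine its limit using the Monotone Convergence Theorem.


At n = 44: f_44(x) = x^(1/44).
Step 1: integral(x^(1/44), 0, 1) = [x^(1/44+1) / (1/44+1)] from 0 to 1
     = 1 / (1/44 + 1) = 1 / ((44+1)/44) = 44/(44+1)
     = 44/45 = 0.977778
Step 2: As n -> infinity, f_n(x) = x^(1/n) -> 1 for x in (0,1], and f_n is increasing in n.
By MCT, lim_n integral(f_n) = integral(lim_n f_n) = integral(1, 0, 1) = 1.
Step 3: Verify convergence: 44/45 = 0.977778 -> 1


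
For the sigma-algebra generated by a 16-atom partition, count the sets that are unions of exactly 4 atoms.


Each element of F is a union of some subset of the 16 atoms.
Elements that are unions of exactly 4 atoms correspond to 4-element subsets of the 16 atoms.
Count = C(16, 4) = 16! / (4! * 12!) = 1820.


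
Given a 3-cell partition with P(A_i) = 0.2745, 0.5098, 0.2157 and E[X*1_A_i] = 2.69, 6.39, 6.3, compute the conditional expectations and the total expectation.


For each cell A_i: E[X|A_i] = E[X*1_A_i] / P(A_i)
Step 1: E[X|A_1] = 2.69 / 0.2745 = 9.799636
Step 2: E[X|A_2] = 6.39 / 0.5098 = 12.534327
Step 3: E[X|A_3] = 6.3 / 0.2157 = 29.207232
Verification: E[X] = sum E[X*1_A_i] = 2.69 + 6.39 + 6.3 = 15.38


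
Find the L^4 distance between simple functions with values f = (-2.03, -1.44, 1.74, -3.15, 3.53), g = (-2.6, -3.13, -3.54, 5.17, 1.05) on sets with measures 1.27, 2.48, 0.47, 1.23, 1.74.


Step 1: Compute differences f_i - g_i:
  -2.03 - -2.6 = 0.57
  -1.44 - -3.13 = 1.69
  1.74 - -3.54 = 5.28
  -3.15 - 5.17 = -8.32
  3.53 - 1.05 = 2.48
Step 2: Compute |diff|^4 * measure for each set:
  |0.57|^4 * 1.27 = 0.10556 * 1.27 = 0.134061
  |1.69|^4 * 2.48 = 8.157307 * 2.48 = 20.230122
  |5.28|^4 * 0.47 = 777.205187 * 0.47 = 365.286438
  |-8.32|^4 * 1.23 = 4791.740662 * 1.23 = 5893.841014
  |2.48|^4 * 1.74 = 37.82742 * 1.74 = 65.819711
Step 3: Sum = 6345.311346
Step 4: ||f-g||_4 = (6345.311346)^(1/4) = 8.925103


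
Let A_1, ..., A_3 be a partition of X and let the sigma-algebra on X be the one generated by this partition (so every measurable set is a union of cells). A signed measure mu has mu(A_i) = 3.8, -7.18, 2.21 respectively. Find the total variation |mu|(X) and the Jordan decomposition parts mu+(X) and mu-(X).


Step 1: Every measurable set is a union of atoms (the cells / points), so a Hahn decomposition is
  obtained by grouping atoms by sign: P = union of atoms with mu > 0, N = union of the remaining atoms.
  Atoms in P (indices): 1, 3;  atoms in N (indices): 2
  Positive values: 3.8, 2.21
  Negative values: -7.18
Step 2: mu+(X) = mu(P) = sum of positive atom values = 6.01
Step 3: mu-(X) = -mu(N) = sum of |negative atom values| = 7.18
Step 4: |mu|(X) = mu+(X) + mu-(X) = 6.01 + 7.18 = 13.19


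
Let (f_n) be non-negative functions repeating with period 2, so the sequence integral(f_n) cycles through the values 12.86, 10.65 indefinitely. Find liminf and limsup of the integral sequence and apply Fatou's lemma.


The sequence (integral(f_n)) is periodic with period 2, repeating the values 12.86, 10.65 indefinitely.
Step 1: For a periodic sequence, every tail (a_m, a_(m+1), ...) contains all 2 period values infinitely often.
Step 2: Hence inf of every tail = min of the period values = min(12.86, 10.65) = 10.65.
        liminf_n integral(f_n) = sup over m of (inf of tail from m) = 10.65.
Step 3: Similarly sup of every tail = max of the period values = 12.86.
        limsup_n integral(f_n) = 12.86.
Step 4: Fatou's lemma: integral(liminf_n f_n) <= liminf_n integral(f_n) = 10.65.
        So the integral of the pointwise liminf is at most 10.65.


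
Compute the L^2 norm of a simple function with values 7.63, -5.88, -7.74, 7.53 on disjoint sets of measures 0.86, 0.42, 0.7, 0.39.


Step 1: Compute |f_i|^2 for each value:
  |7.63|^2 = 58.2169
  |-5.88|^2 = 34.5744
  |-7.74|^2 = 59.9076
  |7.53|^2 = 56.7009
Step 2: Multiply by measures and sum:
  58.2169 * 0.86 = 50.066534
  34.5744 * 0.42 = 14.521248
  59.9076 * 0.7 = 41.93532
  56.7009 * 0.39 = 22.113351
Sum = 50.066534 + 14.521248 + 41.93532 + 22.113351 = 128.636453
Step 3: Take the p-th root:
||f||_2 = (128.636453)^(1/2) = 11.341801


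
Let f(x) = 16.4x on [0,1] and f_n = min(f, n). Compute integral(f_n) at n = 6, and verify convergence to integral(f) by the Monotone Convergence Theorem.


f(x) = 16.4x on [0,1]; f_n(x) = min(16.4x, n). At n = 6:
Step 1: f(x) reaches 6 at x = 6/16.4 = 0.365854
Step 2: integral(f_6) = integral(16.4x, 0, 0.365854) + integral(6, 0.365854, 1)
       = 16.4*0.365854^2/2 + 6*(1 - 0.365854)
       = 1.097561 + 3.804878
       = 4.902439
Step 3: As n -> infinity, f_n increases to f, so by MCT integral(f_n) -> integral(f) = 16.4/2 = 8.2.
Convergence: integral(f_6) = 4.902439 -> 8.2 as n -> infinity


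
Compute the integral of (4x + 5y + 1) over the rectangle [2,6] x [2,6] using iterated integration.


By Fubini, integrate in x first, then y.
Step 1: Fix y, integrate over x in [2,6]:
  integral(4x + 5y + 1, x=2..6)
  = 4*(6^2 - 2^2)/2 + (5y + 1)*(6 - 2)
  = 64 + (5y + 1)*4
  = 64 + 20y + 4
  = 68 + 20y
Step 2: Integrate over y in [2,6]:
  integral(68 + 20y, y=2..6)
  = 68*4 + 20*(6^2 - 2^2)/2
  = 272 + 320
  = 592


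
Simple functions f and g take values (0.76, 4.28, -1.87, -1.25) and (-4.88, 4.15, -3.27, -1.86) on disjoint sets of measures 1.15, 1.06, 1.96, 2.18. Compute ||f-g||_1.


Step 1: Compute differences f_i - g_i:
  0.76 - -4.88 = 5.64
  4.28 - 4.15 = 0.13
  -1.87 - -3.27 = 1.4
  -1.25 - -1.86 = 0.61
Step 2: Compute |diff|^1 * measure for each set:
  |5.64|^1 * 1.15 = 5.64 * 1.15 = 6.486
  |0.13|^1 * 1.06 = 0.13 * 1.06 = 0.1378
  |1.4|^1 * 1.96 = 1.4 * 1.96 = 2.744
  |0.61|^1 * 2.18 = 0.61 * 2.18 = 1.3298
Step 3: Sum = 10.6976
Step 4: ||f-g||_1 = (10.6976)^(1/1) = 10.6976


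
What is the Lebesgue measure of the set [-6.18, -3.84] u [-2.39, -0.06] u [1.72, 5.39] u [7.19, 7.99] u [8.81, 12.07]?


For pairwise disjoint intervals, m(union) = sum of lengths.
= (-3.84 - -6.18) + (-0.06 - -2.39) + (5.39 - 1.72) + (7.99 - 7.19) + (12.07 - 8.81)
= 2.34 + 2.33 + 3.67 + 0.8 + 3.26
= 12.4


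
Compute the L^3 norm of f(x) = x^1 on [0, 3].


Step 1: ||f||_3 = (integral_0^3 |x^1|^3 dx)^(1/3)
     = (integral_0^3 x^3 dx)^(1/3)
Step 2: integral_0^3 x^3 dx = [x^4/(4)] from 0 to 3 = 3^4/4
     = 81/4 = 20.25
Step 3: ||f||_3 = (20.25)^(1/3) = 2.725681


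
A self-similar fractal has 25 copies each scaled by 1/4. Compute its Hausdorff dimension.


For a self-similar set with N copies scaled by 1/r:
dim_H = log(N)/log(r) = log(25)/log(4)
= 3.218876/1.386294
= 2.321928


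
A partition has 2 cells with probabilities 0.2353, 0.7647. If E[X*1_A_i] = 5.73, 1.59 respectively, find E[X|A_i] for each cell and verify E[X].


For each cell A_i: E[X|A_i] = E[X*1_A_i] / P(A_i)
Step 1: E[X|A_1] = 5.73 / 0.2353 = 24.351891
Step 2: E[X|A_2] = 1.59 / 0.7647 = 2.079247
Verification: E[X] = sum E[X*1_A_i] = 5.73 + 1.59 = 7.32


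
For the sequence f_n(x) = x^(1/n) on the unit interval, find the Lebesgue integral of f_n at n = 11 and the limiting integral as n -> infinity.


At n = 11: f_11(x) = x^(1/11).
Step 1: integral(x^(1/11), 0, 1) = [x^(1/11+1) / (1/11+1)] from 0 to 1
     = 1 / (1/11 + 1) = 1 / ((11+1)/11) = 11/(11+1)
     = 11/12 = 0.916667
Step 2: As n -> infinity, f_n(x) = x^(1/n) -> 1 for x in (0,1], and f_n is increasing in n.
By MCT, lim_n integral(f_n) = integral(lim_n f_n) = integral(1, 0, 1) = 1.
Step 3: Verify convergence: 11/12 = 0.916667 -> 1


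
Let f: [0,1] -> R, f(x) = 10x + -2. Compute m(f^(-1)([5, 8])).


f^(-1)([5, 8]) = {x : 5 <= 10x + -2 <= 8}
Solving: (5 - -2)/10 <= x <= (8 - -2)/10
= [0.7, 1]
Intersecting with [0,1]: [0.7, 1]
Measure = 1 - 0.7 = 0.3


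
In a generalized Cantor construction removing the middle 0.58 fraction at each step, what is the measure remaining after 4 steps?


Step 1: At each step, fraction remaining = 1 - 0.58 = 0.42
Step 2: After 4 steps, measure = (0.42)^4
Step 3: Computing the power step by step:
  After step 1: 0.42
  After step 2: 0.1764
  After step 3: 0.074088
  After step 4: 0.031117
Result = 0.031117


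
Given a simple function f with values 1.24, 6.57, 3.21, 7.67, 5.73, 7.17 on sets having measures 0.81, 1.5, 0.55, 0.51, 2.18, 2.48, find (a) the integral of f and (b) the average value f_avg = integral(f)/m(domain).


Step 1: Integral = sum(value_i * measure_i)
= 1.24*0.81 + 6.57*1.5 + 3.21*0.55 + 7.67*0.51 + 5.73*2.18 + 7.17*2.48
= 1.0044 + 9.855 + 1.7655 + 3.9117 + 12.4914 + 17.7816
= 46.8096
Step 2: Total measure of domain = 0.81 + 1.5 + 0.55 + 0.51 + 2.18 + 2.48 = 8.03
Step 3: Average value = 46.8096 / 8.03 = 5.82934


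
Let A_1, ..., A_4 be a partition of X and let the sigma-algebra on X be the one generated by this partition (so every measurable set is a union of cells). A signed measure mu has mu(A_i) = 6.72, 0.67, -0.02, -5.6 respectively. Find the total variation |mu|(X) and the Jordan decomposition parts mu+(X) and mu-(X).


Step 1: Every measurable set is a union of atoms (the cells / points), so a Hahn decomposition is
  obtained by grouping atoms by sign: P = union of atoms with mu > 0, N = union of the remaining atoms.
  Atoms in P (indices): 1, 2;  atoms in N (indices): 3, 4
  Positive values: 6.72, 0.67
  Negative values: -0.02, -5.6
Step 2: mu+(X) = mu(P) = sum of positive atom values = 7.39
Step 3: mu-(X) = -mu(N) = sum of |negative atom values| = 5.62
Step 4: |mu|(X) = mu+(X) + mu-(X) = 7.39 + 5.62 = 13.01


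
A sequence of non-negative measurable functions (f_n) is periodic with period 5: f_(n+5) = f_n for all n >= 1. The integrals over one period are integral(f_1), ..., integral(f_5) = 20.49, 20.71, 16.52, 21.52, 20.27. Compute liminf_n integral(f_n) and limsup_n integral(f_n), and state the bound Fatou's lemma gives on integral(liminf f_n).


The sequence (integral(f_n)) is periodic with period 5, repeating the values 20.49, 20.71, 16.52, 21.52, 20.27 indefinitely.
Step 1: For a periodic sequence, every tail (a_m, a_(m+1), ...) contains all 5 period values infinitely often.
Step 2: Hence inf of every tail = min of the period values = min(20.49, 20.71, 16.52, 21.52, 20.27) = 16.52.
        liminf_n integral(f_n) = sup over m of (inf of tail from m) = 16.52.
Step 3: Similarly sup of every tail = max of the period values = 21.52.
        limsup_n integral(f_n) = 21.52.
Step 4: Fatou's lemma: integral(liminf_n f_n) <= liminf_n integral(f_n) = 16.52.
        So the integral of the pointwise liminf is at most 16.52.


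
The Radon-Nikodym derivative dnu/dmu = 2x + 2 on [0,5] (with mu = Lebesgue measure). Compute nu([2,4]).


nu(A) = integral_A (dnu/dmu) dmu = integral_2^4 (2x + 2) dx
Step 1: Antiderivative F(x) = (2/2)x^2 + 2x
Step 2: F(4) = (2/2)*4^2 + 2*4 = 16 + 8 = 24
Step 3: F(2) = (2/2)*2^2 + 2*2 = 4 + 4 = 8
Step 4: nu([2,4]) = F(4) - F(2) = 24 - 8 = 16


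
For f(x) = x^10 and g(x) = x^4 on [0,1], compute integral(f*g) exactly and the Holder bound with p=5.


Step 1: Exact integral of f*g = integral(x^14, 0, 1) = 1/15
     = 0.066667
Step 2: Holder bound with p=5, q=1.25:
  ||f||_p = (integral x^50 dx)^(1/5) = (1/51)^(1/5) = 0.455497
  ||g||_q = (integral x^5 dx)^(1/1.25) = (1/6)^(1/1.25) = 0.238495
Step 3: Holder bound = ||f||_p * ||g||_q = 0.455497 * 0.238495 = 0.108634
Verification: 0.066667 <= 0.108634 (Holder holds)


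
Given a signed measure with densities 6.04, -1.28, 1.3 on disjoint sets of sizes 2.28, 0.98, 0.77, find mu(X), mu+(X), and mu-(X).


Step 1: Compute signed measure on each set:
  Set 1: 6.04 * 2.28 = 13.7712
  Set 2: -1.28 * 0.98 = -1.2544
  Set 3: 1.3 * 0.77 = 1.001
Step 2: Total signed measure = (13.7712) + (-1.2544) + (1.001)
     = 13.5178
Step 3: Positive part mu+(X) = sum of positive contributions = 14.7722
Step 4: Negative part mu-(X) = |sum of negative contributions| = 1.2544


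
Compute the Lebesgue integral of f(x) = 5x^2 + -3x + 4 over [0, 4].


The Lebesgue integral of a Riemann-integrable function agrees with the Riemann integral.
Antiderivative F(x) = (5/3)x^3 + (-3/2)x^2 + 4x
F(4) = (5/3)*4^3 + (-3/2)*4^2 + 4*4
     = (5/3)*64 + (-3/2)*16 + 4*4
     = 106.666667 + -24 + 16
     = 98.666667
F(0) = 0.0
Integral = F(4) - F(0) = 98.666667 - 0.0 = 98.666667


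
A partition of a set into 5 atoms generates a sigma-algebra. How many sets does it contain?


Each element of the sigma-algebra is a union of some subset of the 5 atoms.
The number of such subsets is 2^5 = 32.


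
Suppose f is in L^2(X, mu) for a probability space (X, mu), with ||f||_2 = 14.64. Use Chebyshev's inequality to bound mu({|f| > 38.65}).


Chebyshev/Markov inequality: mu(|f| > eps) <= (||f||_p / eps)^p
Step 1: ||f||_2 / eps = 14.64 / 38.65 = 0.378784
Step 2: Raise to power p = 2:
  (0.378784)^2 = 0.143477
Step 3: Therefore mu(|f| > 38.65) <= 0.143477


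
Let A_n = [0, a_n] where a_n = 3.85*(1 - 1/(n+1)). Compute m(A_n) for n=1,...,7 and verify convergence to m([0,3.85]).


By continuity of measure from below: if A_n increases to A, then m(A_n) -> m(A).
Here A = [0, 3.85], so m(A) = 3.85
Step 1: a_1 = 3.85*(1 - 1/2) = 1.925, m(A_1) = 1.925
Step 2: a_2 = 3.85*(1 - 1/3) = 2.5667, m(A_2) = 2.5667
Step 3: a_3 = 3.85*(1 - 1/4) = 2.8875, m(A_3) = 2.8875
Step 4: a_4 = 3.85*(1 - 1/5) = 3.08, m(A_4) = 3.08
Step 5: a_5 = 3.85*(1 - 1/6) = 3.2083, m(A_5) = 3.2083
Step 6: a_6 = 3.85*(1 - 1/7) = 3.3, m(A_6) = 3.3
Step 7: a_7 = 3.85*(1 - 1/8) = 3.3687, m(A_7) = 3.3687
Limit: m(A_n) -> m([0,3.85]) = 3.85


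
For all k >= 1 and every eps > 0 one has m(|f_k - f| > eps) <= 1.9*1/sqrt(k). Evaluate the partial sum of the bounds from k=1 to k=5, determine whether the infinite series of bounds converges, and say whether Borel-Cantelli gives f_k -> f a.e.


Step 1: List the terms 1.9*1/sqrt(k) for k = 1 to 5:
  k=1: 1.9
  k=2: 1.343503
  k=3: 1.096966
  k=4: 0.95
  k=5: 0.849706
Step 2: Partial sum = 1.9 + 1.343503 + 1.096966 + 0.95 + 0.849706
     = 6.140174
Step 3: The full series sum_(k>=1) 1.9*1/sqrt(k) diverges (p-series with p = 1/2 <= 1; a nonzero constant multiple of a divergent series diverges).
Step 4: The (first) Borel-Cantelli lemma requires a summable sequence of measures, so it does not apply here;
        from this bound alone no conclusion about a.e. convergence can be drawn (convergence in measure still
        gives an a.e.-convergent subsequence, but not a.e. convergence of the whole sequence).
Conclusion: series diverges; Borel-Cantelli is inconclusive about a.e. convergence of f_k.


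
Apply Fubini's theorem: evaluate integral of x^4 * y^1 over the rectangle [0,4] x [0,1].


By Fubini's theorem, the double integral factors as a product of single integrals:
Step 1: integral_0^4 x^4 dx = [x^5/5] from 0 to 4
     = 4^5/5 = 204.8
Step 2: integral_0^1 y^1 dy = [y^2/2] from 0 to 1
     = 1^2/2 = 0.5
Step 3: Double integral = 204.8 * 0.5 = 102.4


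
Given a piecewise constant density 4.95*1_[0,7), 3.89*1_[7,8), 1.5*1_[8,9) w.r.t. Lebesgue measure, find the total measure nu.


Integrate each piece of the Radon-Nikodym derivative:
Step 1: integral_0^7 4.95 dx = 4.95*(7-0) = 4.95*7 = 34.65
Step 2: integral_7^8 3.89 dx = 3.89*(8-7) = 3.89*1 = 3.89
Step 3: integral_8^9 1.5 dx = 1.5*(9-8) = 1.5*1 = 1.5
Total: 34.65 + 3.89 + 1.5 = 40.04


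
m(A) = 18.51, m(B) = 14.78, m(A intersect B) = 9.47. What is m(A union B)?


By inclusion-exclusion: m(A u B) = m(A) + m(B) - m(A n B)
= 18.51 + 14.78 - 9.47
= 23.82


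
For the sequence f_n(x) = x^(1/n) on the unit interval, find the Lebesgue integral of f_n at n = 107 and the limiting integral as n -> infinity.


At n = 107: f_107(x) = x^(1/107).
Step 1: integral(x^(1/107), 0, 1) = [x^(1/107+1) / (1/107+1)] from 0 to 1
     = 1 / (1/107 + 1) = 1 / ((107+1)/107) = 107/(107+1)
     = 107/108 = 0.990741
Step 2: As n -> infinity, f_n(x) = x^(1/n) -> 1 for x in (0,1], and f_n is increasing in n.
By MCT, lim_n integral(f_n) = integral(lim_n f_n) = integral(1, 0, 1) = 1.
Step 3: Verify convergence: 107/108 = 0.990741 -> 1


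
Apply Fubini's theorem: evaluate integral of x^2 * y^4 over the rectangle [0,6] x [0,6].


By Fubini's theorem, the double integral factors as a product of single integrals:
Step 1: integral_0^6 x^2 dx = [x^3/3] from 0 to 6
     = 6^3/3 = 72
Step 2: integral_0^6 y^4 dy = [y^5/5] from 0 to 6
     = 6^5/5 = 1555.2
Step 3: Double integral = 72 * 1555.2 = 111974.4


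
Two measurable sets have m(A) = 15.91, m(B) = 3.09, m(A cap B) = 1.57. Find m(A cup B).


By inclusion-exclusion: m(A u B) = m(A) + m(B) - m(A n B)
= 15.91 + 3.09 - 1.57
= 17.43


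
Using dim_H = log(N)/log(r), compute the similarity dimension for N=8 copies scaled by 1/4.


For a self-similar set with N copies scaled by 1/r:
dim_H = log(N)/log(r) = log(8)/log(4)
= 2.079442/1.386294
= 1.5


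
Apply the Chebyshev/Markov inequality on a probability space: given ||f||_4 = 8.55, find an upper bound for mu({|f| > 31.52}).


Chebyshev/Markov inequality: mu(|f| > eps) <= (||f||_p / eps)^p
Step 1: ||f||_4 / eps = 8.55 / 31.52 = 0.271256
Step 2: Raise to power p = 4:
  (0.271256)^4 = 0.005414
Step 3: Therefore mu(|f| > 31.52) <= 0.005414


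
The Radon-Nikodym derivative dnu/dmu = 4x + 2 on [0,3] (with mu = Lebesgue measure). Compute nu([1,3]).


nu(A) = integral_A (dnu/dmu) dmu = integral_1^3 (4x + 2) dx
Step 1: Antiderivative F(x) = (4/2)x^2 + 2x
Step 2: F(3) = (4/2)*3^2 + 2*3 = 18 + 6 = 24
Step 3: F(1) = (4/2)*1^2 + 2*1 = 2 + 2 = 4
Step 4: nu([1,3]) = F(3) - F(1) = 24 - 4 = 20


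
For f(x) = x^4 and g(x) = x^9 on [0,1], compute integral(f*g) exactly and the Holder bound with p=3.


Step 1: Exact integral of f*g = integral(x^13, 0, 1) = 1/14
     = 0.071429
Step 2: Holder bound with p=3, q=1.5:
  ||f||_p = (integral x^12 dx)^(1/3) = (1/13)^(1/3) = 0.42529
  ||g||_q = (integral x^13.5 dx)^(1/1.5) = (1/14.5)^(1/1.5) = 0.168172
Step 3: Holder bound = ||f||_p * ||g||_q = 0.42529 * 0.168172 = 0.071522
Verification: 0.071429 <= 0.071522 (Holder holds)


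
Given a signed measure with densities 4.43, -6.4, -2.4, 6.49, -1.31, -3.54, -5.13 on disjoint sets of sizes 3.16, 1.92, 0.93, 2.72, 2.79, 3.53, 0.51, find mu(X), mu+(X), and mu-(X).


Step 1: Compute signed measure on each set:
  Set 1: 4.43 * 3.16 = 13.9988
  Set 2: -6.4 * 1.92 = -12.288
  Set 3: -2.4 * 0.93 = -2.232
  Set 4: 6.49 * 2.72 = 17.6528
  Set 5: -1.31 * 2.79 = -3.6549
  Set 6: -3.54 * 3.53 = -12.4962
  Set 7: -5.13 * 0.51 = -2.6163
Step 2: Total signed measure = (13.9988) + (-12.288) + (-2.232) + (17.6528) + (-3.6549) + (-12.4962) + (-2.6163)
     = -1.6358
Step 3: Positive part mu+(X) = sum of positive contributions = 31.6516
Step 4: Negative part mu-(X) = |sum of negative contributions| = 33.2874


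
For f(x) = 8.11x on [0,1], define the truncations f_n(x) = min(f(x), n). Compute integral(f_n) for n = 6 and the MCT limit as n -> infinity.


f(x) = 8.11x on [0,1]; f_n(x) = min(8.11x, n). At n = 6:
Step 1: f(x) reaches 6 at x = 6/8.11 = 0.739827
Step 2: integral(f_6) = integral(8.11x, 0, 0.739827) + integral(6, 0.739827, 1)
       = 8.11*0.739827^2/2 + 6*(1 - 0.739827)
       = 2.219482 + 1.561036
       = 3.780518
Step 3: As n -> infinity, f_n increases to f, so by MCT integral(f_n) -> integral(f) = 8.11/2 = 4.055.
Convergence: integral(f_6) = 3.780518 -> 4.055 as n -> infinity


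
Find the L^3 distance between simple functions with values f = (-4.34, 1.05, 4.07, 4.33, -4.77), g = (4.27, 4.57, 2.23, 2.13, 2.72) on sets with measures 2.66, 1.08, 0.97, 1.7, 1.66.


Step 1: Compute differences f_i - g_i:
  -4.34 - 4.27 = -8.61
  1.05 - 4.57 = -3.52
  4.07 - 2.23 = 1.84
  4.33 - 2.13 = 2.2
  -4.77 - 2.72 = -7.49
Step 2: Compute |diff|^3 * measure for each set:
  |-8.61|^3 * 2.66 = 638.277381 * 2.66 = 1697.817833
  |-3.52|^3 * 1.08 = 43.614208 * 1.08 = 47.103345
  |1.84|^3 * 0.97 = 6.229504 * 0.97 = 6.042619
  |2.2|^3 * 1.7 = 10.648 * 1.7 = 18.1016
  |-7.49|^3 * 1.66 = 420.189749 * 1.66 = 697.514983
Step 3: Sum = 2466.58038
Step 4: ||f-g||_3 = (2466.58038)^(1/3) = 13.51134


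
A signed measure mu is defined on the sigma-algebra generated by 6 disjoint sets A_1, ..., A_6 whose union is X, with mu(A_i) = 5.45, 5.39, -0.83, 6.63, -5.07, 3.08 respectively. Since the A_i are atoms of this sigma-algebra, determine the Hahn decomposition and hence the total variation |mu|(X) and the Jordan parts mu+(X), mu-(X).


Step 1: Every measurable set is a union of atoms (the cells / points), so a Hahn decomposition is
  obtained by grouping atoms by sign: P = union of atoms with mu > 0, N = union of the remaining atoms.
  Atoms in P (indices): 1, 2, 4, 6;  atoms in N (indices): 3, 5
  Positive values: 5.45, 5.39, 6.63, 3.08
  Negative values: -0.83, -5.07
Step 2: mu+(X) = mu(P) = sum of positive atom values = 20.55
Step 3: mu-(X) = -mu(N) = sum of |negative atom values| = 5.9
Step 4: |mu|(X) = mu+(X) + mu-(X) = 20.55 + 5.9 = 26.45


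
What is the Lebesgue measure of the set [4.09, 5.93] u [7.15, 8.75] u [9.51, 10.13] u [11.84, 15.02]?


For pairwise disjoint intervals, m(union) = sum of lengths.
= (5.93 - 4.09) + (8.75 - 7.15) + (10.13 - 9.51) + (15.02 - 11.84)
= 1.84 + 1.6 + 0.62 + 3.18
= 7.24


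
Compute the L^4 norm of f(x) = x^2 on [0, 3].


Step 1: ||f||_4 = (integral_0^3 |x^2|^4 dx)^(1/4)
     = (integral_0^3 x^8 dx)^(1/4)
Step 2: integral_0^3 x^8 dx = [x^9/(9)] from 0 to 3 = 3^9/9
     = 19683/9 = 2187
Step 3: ||f||_4 = (2187)^(1/4) = 6.838521


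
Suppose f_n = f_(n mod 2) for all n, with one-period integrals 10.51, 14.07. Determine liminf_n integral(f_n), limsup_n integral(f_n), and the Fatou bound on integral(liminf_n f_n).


The sequence (integral(f_n)) is periodic with period 2, repeating the values 10.51, 14.07 indefinitely.
Step 1: For a periodic sequence, every tail (a_m, a_(m+1), ...) contains all 2 period values infinitely often.
Step 2: Hence inf of every tail = min of the period values = min(10.51, 14.07) = 10.51.
        liminf_n integral(f_n) = sup over m of (inf of tail from m) = 10.51.
Step 3: Similarly sup of every tail = max of the period values = 14.07.
        limsup_n integral(f_n) = 14.07.
Step 4: Fatou's lemma: integral(liminf_n f_n) <= liminf_n integral(f_n) = 10.51.
        So the integral of the pointwise liminf is at most 10.51.


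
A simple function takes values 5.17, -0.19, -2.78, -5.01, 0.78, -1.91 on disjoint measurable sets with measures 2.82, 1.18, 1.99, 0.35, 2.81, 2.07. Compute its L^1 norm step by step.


Step 1: Compute |f_i|^1 for each value:
  |5.17|^1 = 5.17
  |-0.19|^1 = 0.19
  |-2.78|^1 = 2.78
  |-5.01|^1 = 5.01
  |0.78|^1 = 0.78
  |-1.91|^1 = 1.91
Step 2: Multiply by measures and sum:
  5.17 * 2.82 = 14.5794
  0.19 * 1.18 = 0.2242
  2.78 * 1.99 = 5.5322
  5.01 * 0.35 = 1.7535
  0.78 * 2.81 = 2.1918
  1.91 * 2.07 = 3.9537
Sum = 14.5794 + 0.2242 + 5.5322 + 1.7535 + 2.1918 + 3.9537 = 28.2348
Step 3: Take the p-th root:
||f||_1 = (28.2348)^(1/1) = 28.2348
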